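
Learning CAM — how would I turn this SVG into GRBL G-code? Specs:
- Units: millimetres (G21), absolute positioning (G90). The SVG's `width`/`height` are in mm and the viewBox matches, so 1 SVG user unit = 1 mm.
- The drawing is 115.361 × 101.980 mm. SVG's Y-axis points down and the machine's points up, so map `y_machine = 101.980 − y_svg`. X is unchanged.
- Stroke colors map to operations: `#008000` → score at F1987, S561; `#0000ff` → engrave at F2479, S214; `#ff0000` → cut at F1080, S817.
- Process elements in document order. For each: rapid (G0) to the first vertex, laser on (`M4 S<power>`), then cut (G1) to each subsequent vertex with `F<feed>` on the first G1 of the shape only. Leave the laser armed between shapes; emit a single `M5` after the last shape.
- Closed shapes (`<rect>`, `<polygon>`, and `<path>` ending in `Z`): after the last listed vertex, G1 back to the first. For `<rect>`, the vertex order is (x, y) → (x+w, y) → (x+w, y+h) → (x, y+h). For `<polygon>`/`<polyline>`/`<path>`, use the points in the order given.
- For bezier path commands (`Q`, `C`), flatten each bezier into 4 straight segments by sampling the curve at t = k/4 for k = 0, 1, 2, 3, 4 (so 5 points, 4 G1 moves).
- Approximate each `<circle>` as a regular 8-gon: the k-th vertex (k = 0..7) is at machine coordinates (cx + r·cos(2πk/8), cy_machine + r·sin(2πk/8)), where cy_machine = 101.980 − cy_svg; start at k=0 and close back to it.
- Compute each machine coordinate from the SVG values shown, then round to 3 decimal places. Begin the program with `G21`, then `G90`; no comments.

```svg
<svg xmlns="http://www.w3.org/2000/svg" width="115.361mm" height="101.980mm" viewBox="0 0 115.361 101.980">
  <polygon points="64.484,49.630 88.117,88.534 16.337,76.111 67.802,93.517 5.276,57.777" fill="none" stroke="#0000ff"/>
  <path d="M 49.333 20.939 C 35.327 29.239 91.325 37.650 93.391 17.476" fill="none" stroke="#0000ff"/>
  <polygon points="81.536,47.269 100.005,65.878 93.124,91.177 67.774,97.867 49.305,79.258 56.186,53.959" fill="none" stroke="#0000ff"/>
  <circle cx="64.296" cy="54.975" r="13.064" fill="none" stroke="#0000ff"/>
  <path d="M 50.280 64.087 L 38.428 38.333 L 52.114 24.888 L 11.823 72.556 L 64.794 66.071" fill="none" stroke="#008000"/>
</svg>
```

1 u = 1 mm; y_m = 101.980 − y.

[1] `<polygon>` closed polygon, #0000ff→engrave S214 F2479: (64.484,52.350) → (88.117,13.446) → (16.337,25.869) → (67.802,8.463) → (5.276,44.203) → (64.484,52.350) (closed)

[2] `<path>` cubic bezier, #0000ff→engrave S214 F2479: (49.333,81.041) → (50.018,75.244) → (65.335,72.095) → (83.666,74.285) → (93.391,84.504)

[3] `<polygon>` regular polygon, #0000ff→engrave S214 F2479: (81.536,54.711) → (100.005,36.102) → (93.124,10.803) → (67.774,4.113) → (49.305,22.722) → (56.186,48.021) → (81.536,54.711) (closed)

[4] `<circle>` circle, #0000ff→engrave S214 F2479: (77.360,47.005) → (73.534,56.243) → (64.296,60.069) → (55.058,56.243) → (51.232,47.005) → (55.058,37.767) → (64.296,33.941) → (73.534,37.767) → (77.360,47.005) (closed)

[5] `<path>` open polyline, #008000→score S561 F1987: (50.280,37.893) → (38.428,63.647) → (52.114,77.092) → (11.823,29.424) → (64.794,35.909)

G21
G90
G0 X64.484 Y52.350
M4 S214
G1 X88.117 Y13.446 F2479
G1 X16.337 Y25.869
G1 X67.802 Y8.463
G1 X5.276 Y44.203
G1 X64.484 Y52.350
G0 X49.333 Y81.041
M4 S214
G1 X50.018 Y75.244 F2479
G1 X65.335 Y72.095
G1 X83.666 Y74.285
G1 X93.391 Y84.504
G0 X81.536 Y54.711
M4 S214
G1 X100.005 Y36.102 F2479
G1 X93.124 Y10.803
G1 X67.774 Y4.113
G1 X49.305 Y22.722
G1 X56.186 Y48.021
G1 X81.536 Y54.711
G0 X77.360 Y47.005
M4 S214
G1 X73.534 Y56.243 F2479
G1 X64.296 Y60.069
G1 X55.058 Y56.243
G1 X51.232 Y47.005
G1 X55.058 Y37.767
G1 X64.296 Y33.941
G1 X73.534 Y37.767
G1 X77.360 Y47.005
G0 X50.280 Y37.893
M4 S561
G1 X38.428 Y63.647 F1987
G1 X52.114 Y77.092
G1 X11.823 Y29.424
G1 X64.794 Y35.909
M5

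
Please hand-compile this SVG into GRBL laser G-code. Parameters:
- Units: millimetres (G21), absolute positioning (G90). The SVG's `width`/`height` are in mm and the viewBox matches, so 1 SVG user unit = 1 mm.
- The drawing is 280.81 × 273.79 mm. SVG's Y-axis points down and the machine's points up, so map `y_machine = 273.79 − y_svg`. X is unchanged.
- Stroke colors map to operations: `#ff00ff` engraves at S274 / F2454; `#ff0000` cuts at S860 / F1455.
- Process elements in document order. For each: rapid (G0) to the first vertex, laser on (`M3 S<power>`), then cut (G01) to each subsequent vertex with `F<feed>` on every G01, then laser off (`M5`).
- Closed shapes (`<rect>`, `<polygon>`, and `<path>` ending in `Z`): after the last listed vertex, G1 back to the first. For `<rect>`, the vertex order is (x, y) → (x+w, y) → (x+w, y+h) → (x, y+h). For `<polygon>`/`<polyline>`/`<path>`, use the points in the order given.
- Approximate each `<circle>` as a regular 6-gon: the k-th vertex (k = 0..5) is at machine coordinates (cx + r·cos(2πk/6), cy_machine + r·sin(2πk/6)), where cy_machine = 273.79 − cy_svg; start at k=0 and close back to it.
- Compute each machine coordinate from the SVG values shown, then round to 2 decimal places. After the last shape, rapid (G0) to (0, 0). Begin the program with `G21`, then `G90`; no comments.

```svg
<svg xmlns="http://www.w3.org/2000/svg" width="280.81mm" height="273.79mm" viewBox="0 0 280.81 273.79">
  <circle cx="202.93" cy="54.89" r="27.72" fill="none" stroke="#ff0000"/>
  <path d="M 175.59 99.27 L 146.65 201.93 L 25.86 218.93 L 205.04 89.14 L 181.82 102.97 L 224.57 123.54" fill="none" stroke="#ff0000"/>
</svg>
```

1 u = 1 mm; y_m = 273.79 − y.

[1] `<circle>` circle, #ff0000→cut S860 F1455: (230.65,218.90) → (216.79,242.91) → (189.07,242.91) → (175.21,218.90) → (189.07,194.89) → (216.79,194.89) → (230.65,218.90) (closed)

[2] `<path>` open polyline, #ff0000→cut S860 F1455: (175.59,174.52) → (146.65,71.86) → (25.86,54.86) → (205.04,184.65) → (181.82,170.82) → (224.57,150.25)

G21
G90
G0 X230.65 Y218.90
M3 S860
G01 X216.79 Y242.91 F1455
G01 X189.07 Y242.91 F1455
G01 X175.21 Y218.90 F1455
G01 X189.07 Y194.89 F1455
G01 X216.79 Y194.89 F1455
G01 X230.65 Y218.90 F1455
M5
G0 X175.59 Y174.52
M3 S860
G01 X146.65 Y71.86 F1455
G01 X25.86 Y54.86 F1455
G01 X205.04 Y184.65 F1455
G01 X181.82 Y170.82 F1455
G01 X224.57 Y150.25 F1455
M5
G0 X0.00 Y0.00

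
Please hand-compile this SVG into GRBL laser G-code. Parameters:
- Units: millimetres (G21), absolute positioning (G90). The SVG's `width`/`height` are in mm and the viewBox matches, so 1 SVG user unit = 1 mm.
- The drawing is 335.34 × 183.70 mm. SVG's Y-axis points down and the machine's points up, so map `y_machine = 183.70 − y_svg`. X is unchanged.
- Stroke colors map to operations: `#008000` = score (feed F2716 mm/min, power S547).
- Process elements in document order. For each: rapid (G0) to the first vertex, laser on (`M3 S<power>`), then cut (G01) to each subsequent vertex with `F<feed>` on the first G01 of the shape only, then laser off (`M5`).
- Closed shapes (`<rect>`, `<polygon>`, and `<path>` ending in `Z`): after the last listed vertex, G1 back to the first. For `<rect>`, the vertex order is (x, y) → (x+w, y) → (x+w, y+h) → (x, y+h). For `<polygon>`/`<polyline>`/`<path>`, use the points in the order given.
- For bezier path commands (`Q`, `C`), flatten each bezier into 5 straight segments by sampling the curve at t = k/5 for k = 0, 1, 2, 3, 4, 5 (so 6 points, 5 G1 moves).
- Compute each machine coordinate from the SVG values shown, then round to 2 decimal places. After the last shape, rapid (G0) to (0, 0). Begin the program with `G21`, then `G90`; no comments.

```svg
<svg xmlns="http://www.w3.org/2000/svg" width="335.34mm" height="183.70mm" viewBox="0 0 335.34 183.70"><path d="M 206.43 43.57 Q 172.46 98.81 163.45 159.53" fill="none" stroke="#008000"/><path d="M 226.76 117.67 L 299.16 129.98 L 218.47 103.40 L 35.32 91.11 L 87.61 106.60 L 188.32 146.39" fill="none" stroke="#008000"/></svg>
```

Since the viewBox matches the mm dimensions, user units are millimetres directly. The only transform is the Y-flip y_m = 183.70 − y_svg.

Shape 1 is a quadratic bezier drawn with `<path>`. Its stroke #008000 means score at S547, F2716. After flipping Y the toolpath is (206.43,140.13) → (193.84,117.81) → (183.25,95.06) → (174.65,71.87) → (168.05,48.24) → (163.45,24.17).

Shape 2 is a open polyline drawn with `<path>`. Its stroke #008000 means score at S547, F2716. After flipping Y the toolpath is (226.76,66.03) → (299.16,53.72) → (218.47,80.30) → (35.32,92.59) → (87.61,77.10) → (188.32,37.31).

G21
G90
G0 X206.43 Y140.13
M3 S547
G01 X193.84 Y117.81 F2716
G01 X183.25 Y95.06
G01 X174.65 Y71.87
G01 X168.05 Y48.24
G01 X163.45 Y24.17
M5
G0 X226.76 Y66.03
M3 S547
G01 X299.16 Y53.72 F2716
G01 X218.47 Y80.30
G01 X35.32 Y92.59
G01 X87.61 Y77.10
G01 X188.32 Y37.31
M5
G0 X0.00 Y0.00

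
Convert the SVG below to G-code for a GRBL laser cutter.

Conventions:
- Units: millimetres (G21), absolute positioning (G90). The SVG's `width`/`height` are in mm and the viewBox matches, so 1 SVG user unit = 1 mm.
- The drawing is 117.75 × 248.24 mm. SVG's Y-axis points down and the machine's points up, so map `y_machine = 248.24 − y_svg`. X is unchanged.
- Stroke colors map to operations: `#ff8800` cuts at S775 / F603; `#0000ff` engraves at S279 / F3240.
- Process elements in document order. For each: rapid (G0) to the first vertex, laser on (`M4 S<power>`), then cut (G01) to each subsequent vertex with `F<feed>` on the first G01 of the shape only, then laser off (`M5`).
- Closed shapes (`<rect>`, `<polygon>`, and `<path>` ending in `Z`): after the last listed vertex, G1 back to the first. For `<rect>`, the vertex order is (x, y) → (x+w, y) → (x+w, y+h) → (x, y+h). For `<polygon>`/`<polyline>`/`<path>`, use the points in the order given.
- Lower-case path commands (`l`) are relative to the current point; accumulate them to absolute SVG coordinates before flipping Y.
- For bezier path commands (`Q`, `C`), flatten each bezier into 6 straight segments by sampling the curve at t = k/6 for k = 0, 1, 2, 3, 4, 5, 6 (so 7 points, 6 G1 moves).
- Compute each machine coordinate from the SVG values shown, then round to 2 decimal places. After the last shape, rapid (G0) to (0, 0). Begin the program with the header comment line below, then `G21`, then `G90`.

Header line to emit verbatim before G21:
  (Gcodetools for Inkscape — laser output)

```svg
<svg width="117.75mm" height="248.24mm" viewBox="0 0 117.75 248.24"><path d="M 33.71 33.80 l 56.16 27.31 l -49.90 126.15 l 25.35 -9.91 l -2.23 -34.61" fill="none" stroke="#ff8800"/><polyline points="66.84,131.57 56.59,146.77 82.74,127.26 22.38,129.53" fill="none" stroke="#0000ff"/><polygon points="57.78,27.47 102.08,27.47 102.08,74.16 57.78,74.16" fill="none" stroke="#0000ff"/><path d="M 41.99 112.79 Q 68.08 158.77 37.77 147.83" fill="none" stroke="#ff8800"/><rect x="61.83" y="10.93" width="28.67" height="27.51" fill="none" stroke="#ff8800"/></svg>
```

(Gcodetools for Inkscape — laser output)
G21
G90
G0 X33.71 Y214.44
M4 S775
G01 X89.87 Y187.13 F603
G01 X39.97 Y60.98
G01 X65.32 Y70.89
G01 X63.09 Y105.50
M5
G0 X66.84 Y116.67
M4 S279
G01 X56.59 Y101.47 F3240
G01 X82.74 Y120.98
G01 X22.38 Y118.71
M5
G0 X57.78 Y220.77
M4 S279
G01 X102.08 Y220.77 F3240
G01 X102.08 Y174.08
G01 X57.78 Y174.08
G01 X57.78 Y220.77
M5
G0 X41.99 Y135.45
M4 S775
G01 X49.12 Y121.70 F603
G01 X53.12 Y111.12
G01 X53.98 Y103.70
G01 X51.71 Y99.44
G01 X46.31 Y98.34
G01 X37.77 Y100.41
M5
G0 X61.83 Y237.31
M4 S775
G01 X90.50 Y237.31 F603
G01 X90.50 Y209.80
G01 X61.83 Y209.80
G01 X61.83 Y237.31
M5
G0 X0.00 Y0.00

Since the viewBox matches the mm dimensions, user units are millimetres directly. The only transform is the Y-flip y_m = 248.24 − y_svg.

Shape 1 is a open polyline drawn with `<path>`. Its stroke #ff8800 means cut at S775, F603. After flipping Y the toolpath is (33.71,214.44) → (89.87,187.13) → (39.97,60.98) → (65.32,70.89) → (63.09,105.50).

Shape 2 is a open polyline drawn with `<polyline>`. Its stroke #0000ff means engrave at S279, F3240. After flipping Y the toolpath is (66.84,116.67) → (56.59,101.47) → (82.74,120.98) → (22.38,118.71).

Shape 3 is a rectangle drawn with `<polygon>`. Its stroke #0000ff means engrave at S279, F3240. After flipping Y the toolpath is (57.78,220.77) → (102.08,220.77) → (102.08,174.08) → (57.78,174.08) → (57.78,220.77), returning to the start.

Shape 4 is a quadratic bezier drawn with `<path>`. Its stroke #ff8800 means cut at S775, F603. After flipping Y the toolpath is (41.99,135.45) → (49.12,121.70) → (53.12,111.12) → (53.98,103.70) → (51.71,99.44) → (46.31,98.34) → (37.77,100.41).

Shape 5 is a rectangle drawn with `<rect>`. Its stroke #ff8800 means cut at S775, F603. After flipping Y the toolpath is (61.83,237.31) → (90.50,237.31) → (90.50,209.80) → (61.83,209.80) → (61.83,237.31), returning to the start.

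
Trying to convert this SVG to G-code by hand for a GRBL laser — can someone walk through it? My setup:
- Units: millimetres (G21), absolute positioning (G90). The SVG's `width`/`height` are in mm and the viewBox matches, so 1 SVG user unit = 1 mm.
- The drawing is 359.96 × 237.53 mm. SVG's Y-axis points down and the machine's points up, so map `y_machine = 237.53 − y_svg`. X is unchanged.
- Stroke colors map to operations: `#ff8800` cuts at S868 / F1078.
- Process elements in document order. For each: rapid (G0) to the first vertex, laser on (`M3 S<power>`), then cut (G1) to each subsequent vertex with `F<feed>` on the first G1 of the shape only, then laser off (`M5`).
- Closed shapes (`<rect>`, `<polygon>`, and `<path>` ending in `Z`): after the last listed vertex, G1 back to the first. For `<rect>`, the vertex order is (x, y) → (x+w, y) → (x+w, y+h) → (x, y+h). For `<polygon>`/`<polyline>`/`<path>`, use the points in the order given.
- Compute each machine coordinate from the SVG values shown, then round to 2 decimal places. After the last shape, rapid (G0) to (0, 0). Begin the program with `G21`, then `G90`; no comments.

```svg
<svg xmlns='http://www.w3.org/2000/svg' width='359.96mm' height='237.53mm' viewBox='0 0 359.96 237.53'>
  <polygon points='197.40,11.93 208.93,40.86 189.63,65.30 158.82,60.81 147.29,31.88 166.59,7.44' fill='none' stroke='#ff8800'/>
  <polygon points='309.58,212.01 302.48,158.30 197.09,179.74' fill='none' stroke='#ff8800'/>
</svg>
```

G21
G90
G0 X197.40 Y225.60
M3 S868
G1 X208.93 Y196.67 F1078
G1 X189.63 Y172.23
G1 X158.82 Y176.72
G1 X147.29 Y205.65
G1 X166.59 Y230.09
G1 X197.40 Y225.60
M5
G0 X309.58 Y25.52
M3 S868
G1 X302.48 Y79.23 F1078
G1 X197.09 Y57.79
G1 X309.58 Y25.52
M5
G0 X0.00 Y0.00

viewBox `0 0 359.96 237.53` with mm width/height → 1 unit = 1 mm. Flip: y_m = 237.53 − y_svg.

**Shape 1** — `<polygon>` regular polygon, stroke `#ff8800` → cut (S868, F1078). Machine vertices: (197.40,225.60) → (208.93,196.67) → (189.63,172.23) → (158.82,176.72) → (147.29,205.65) → (166.59,230.09) → (197.40,225.60). Closed: final G1 returns to the first vertex.

**Shape 2** — `<polygon>` closed polygon, stroke `#ff8800` → cut (S868, F1078). Machine vertices: (309.58,25.52) → (302.48,79.23) → (197.09,57.79) → (309.58,25.52). Closed: final G1 returns to the first vertex.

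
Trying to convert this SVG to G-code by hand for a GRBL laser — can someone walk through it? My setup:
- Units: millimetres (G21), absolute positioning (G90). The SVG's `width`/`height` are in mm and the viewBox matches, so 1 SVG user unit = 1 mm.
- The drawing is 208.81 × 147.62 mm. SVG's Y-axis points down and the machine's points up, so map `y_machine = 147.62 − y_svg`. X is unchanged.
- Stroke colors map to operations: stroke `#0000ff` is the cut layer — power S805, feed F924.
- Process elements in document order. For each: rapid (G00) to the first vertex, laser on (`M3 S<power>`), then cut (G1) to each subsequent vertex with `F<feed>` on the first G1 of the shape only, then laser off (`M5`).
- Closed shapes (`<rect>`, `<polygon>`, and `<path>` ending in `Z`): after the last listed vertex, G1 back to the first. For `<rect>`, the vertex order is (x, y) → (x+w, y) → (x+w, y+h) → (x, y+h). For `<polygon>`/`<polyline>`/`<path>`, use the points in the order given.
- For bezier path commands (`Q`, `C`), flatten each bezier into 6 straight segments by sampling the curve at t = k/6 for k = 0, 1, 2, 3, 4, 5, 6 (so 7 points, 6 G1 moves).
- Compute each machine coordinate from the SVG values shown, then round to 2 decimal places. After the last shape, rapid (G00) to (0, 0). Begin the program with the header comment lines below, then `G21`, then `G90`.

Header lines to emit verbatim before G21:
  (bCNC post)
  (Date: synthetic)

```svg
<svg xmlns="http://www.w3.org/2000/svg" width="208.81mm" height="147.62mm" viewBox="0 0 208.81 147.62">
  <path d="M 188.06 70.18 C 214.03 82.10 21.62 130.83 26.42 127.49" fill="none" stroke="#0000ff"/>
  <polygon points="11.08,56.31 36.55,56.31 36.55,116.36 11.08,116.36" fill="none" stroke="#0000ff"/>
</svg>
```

viewBox `0 0 208.81 147.62` with mm width/height → 1 unit = 1 mm. Flip: y_m = 147.62 − y_svg.

**Shape 1** — `<path>` cubic bezier, stroke `#0000ff` → cut (S805, F924). Control points (SVG): P0=(188.06,70.18), P1=(214.03,82.10), P2=(21.62,130.83), P3=(26.42,127.49); sampled at t=k/6. Machine vertices: (188.06,77.44) → (184.77,68.82) → (156.63,56.54) → (115.18,43.06) → (71.96,30.85) → (38.53,22.39) → (26.42,20.13). Open path.

**Shape 2** — `<polygon>` rectangle, stroke `#0000ff` → cut (S805, F924). Machine vertices: (11.08,91.31) → (36.55,91.31) → (36.55,31.26) → (11.08,31.26) → (11.08,91.31). Closed: final G1 returns to the first vertex.

(bCNC post)
(Date: synthetic)
G21
G90
G00 X188.06 Y77.44
M3 S805
G1 X184.77 Y68.82 F924
G1 X156.63 Y56.54
G1 X115.18 Y43.06
G1 X71.96 Y30.85
G1 X38.53 Y22.39
G1 X26.42 Y20.13
M5
G00 X11.08 Y91.31
M3 S805
G1 X36.55 Y91.31 F924
G1 X36.55 Y31.26
G1 X11.08 Y31.26
G1 X11.08 Y91.31
M5
G00 X0.00 Y0.00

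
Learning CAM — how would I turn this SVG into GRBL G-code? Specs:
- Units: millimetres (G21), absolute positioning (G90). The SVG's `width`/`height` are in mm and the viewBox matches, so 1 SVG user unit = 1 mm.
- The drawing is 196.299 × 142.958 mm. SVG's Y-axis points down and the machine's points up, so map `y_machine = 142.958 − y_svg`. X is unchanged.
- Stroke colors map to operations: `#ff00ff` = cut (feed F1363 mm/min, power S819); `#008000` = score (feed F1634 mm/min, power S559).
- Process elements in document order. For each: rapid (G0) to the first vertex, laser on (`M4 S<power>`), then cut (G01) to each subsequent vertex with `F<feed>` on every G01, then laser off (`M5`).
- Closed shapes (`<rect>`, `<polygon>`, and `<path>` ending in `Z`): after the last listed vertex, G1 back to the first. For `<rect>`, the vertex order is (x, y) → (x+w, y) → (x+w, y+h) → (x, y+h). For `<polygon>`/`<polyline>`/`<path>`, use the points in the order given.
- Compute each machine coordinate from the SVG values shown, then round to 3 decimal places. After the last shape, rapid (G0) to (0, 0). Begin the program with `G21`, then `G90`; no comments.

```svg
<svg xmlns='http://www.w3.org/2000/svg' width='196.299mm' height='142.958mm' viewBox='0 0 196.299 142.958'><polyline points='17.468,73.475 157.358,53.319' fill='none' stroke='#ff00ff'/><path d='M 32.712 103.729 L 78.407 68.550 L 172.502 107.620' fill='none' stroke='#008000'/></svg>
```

viewBox `0 0 196.299 142.958` with mm width/height → 1 unit = 1 mm. Flip: y_m = 142.958 − y_svg.

**Shape 1** — `<polyline>` line segment, stroke `#ff00ff` → cut (S819, F1363). Machine vertices: (17.468,69.483) → (157.358,89.639). Open path.

**Shape 2** — `<path>` open polyline, stroke `#008000` → score (S559, F1634). Machine vertices: (32.712,39.229) → (78.407,74.408) → (172.502,35.338). Open path.

G21
G90
G0 X17.468 Y69.483
M4 S819
G01 X157.358 Y89.639 F1363
M5
G0 X32.712 Y39.229
M4 S559
G01 X78.407 Y74.408 F1634
G01 X172.502 Y35.338 F1634
M5
G0 X0.000 Y0.000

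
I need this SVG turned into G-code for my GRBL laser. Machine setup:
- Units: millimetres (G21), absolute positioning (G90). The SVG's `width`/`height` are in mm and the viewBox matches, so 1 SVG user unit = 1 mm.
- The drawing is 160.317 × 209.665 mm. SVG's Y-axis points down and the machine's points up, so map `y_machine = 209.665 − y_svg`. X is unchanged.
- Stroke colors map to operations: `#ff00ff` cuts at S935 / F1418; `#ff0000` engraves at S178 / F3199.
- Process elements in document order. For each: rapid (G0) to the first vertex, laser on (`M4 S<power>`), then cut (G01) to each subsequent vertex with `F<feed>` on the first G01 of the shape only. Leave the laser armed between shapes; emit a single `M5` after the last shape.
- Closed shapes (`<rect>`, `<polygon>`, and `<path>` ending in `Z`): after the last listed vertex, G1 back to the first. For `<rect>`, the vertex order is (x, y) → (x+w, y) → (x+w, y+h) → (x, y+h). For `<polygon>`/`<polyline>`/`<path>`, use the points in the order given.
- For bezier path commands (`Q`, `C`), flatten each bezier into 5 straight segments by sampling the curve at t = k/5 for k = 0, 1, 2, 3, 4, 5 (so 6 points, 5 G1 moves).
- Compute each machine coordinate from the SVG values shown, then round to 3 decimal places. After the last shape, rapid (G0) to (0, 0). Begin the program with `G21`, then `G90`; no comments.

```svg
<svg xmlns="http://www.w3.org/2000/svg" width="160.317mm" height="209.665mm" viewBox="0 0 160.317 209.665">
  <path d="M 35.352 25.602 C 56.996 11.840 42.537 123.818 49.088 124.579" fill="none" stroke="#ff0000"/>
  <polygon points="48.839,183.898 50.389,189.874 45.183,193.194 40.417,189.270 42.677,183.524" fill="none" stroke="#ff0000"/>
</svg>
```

Since the viewBox matches the mm dimensions, user units are millimetres directly. The only transform is the Y-flip y_m = 209.665 − y_svg.

Shape 1 is a cubic bezier drawn with `<path>`. Its stroke #ff0000 means engrave at S178, F3199. After flipping Y the toolpath is (35.352,184.063) → (44.463,179.127) → (47.651,155.387) → (47.656,124.218) → (47.222,96.993) → (49.088,85.086).

Shape 2 is a regular polygon drawn with `<polygon>`. Its stroke #ff0000 means engrave at S178, F3199. After flipping Y the toolpath is (48.839,25.767) → (50.389,19.791) → (45.183,16.471) → (40.417,20.395) → (42.677,26.141) → (48.839,25.767), returning to the start.

G21
G90
G0 X35.352 Y184.063
M4 S178
G01 X44.463 Y179.127 F3199
G01 X47.651 Y155.387
G01 X47.656 Y124.218
G01 X47.222 Y96.993
G01 X49.088 Y85.086
G0 X48.839 Y25.767
M4 S178
G01 X50.389 Y19.791 F3199
G01 X45.183 Y16.471
G01 X40.417 Y20.395
G01 X42.677 Y26.141
G01 X48.839 Y25.767
M5
G0 X0.000 Y0.000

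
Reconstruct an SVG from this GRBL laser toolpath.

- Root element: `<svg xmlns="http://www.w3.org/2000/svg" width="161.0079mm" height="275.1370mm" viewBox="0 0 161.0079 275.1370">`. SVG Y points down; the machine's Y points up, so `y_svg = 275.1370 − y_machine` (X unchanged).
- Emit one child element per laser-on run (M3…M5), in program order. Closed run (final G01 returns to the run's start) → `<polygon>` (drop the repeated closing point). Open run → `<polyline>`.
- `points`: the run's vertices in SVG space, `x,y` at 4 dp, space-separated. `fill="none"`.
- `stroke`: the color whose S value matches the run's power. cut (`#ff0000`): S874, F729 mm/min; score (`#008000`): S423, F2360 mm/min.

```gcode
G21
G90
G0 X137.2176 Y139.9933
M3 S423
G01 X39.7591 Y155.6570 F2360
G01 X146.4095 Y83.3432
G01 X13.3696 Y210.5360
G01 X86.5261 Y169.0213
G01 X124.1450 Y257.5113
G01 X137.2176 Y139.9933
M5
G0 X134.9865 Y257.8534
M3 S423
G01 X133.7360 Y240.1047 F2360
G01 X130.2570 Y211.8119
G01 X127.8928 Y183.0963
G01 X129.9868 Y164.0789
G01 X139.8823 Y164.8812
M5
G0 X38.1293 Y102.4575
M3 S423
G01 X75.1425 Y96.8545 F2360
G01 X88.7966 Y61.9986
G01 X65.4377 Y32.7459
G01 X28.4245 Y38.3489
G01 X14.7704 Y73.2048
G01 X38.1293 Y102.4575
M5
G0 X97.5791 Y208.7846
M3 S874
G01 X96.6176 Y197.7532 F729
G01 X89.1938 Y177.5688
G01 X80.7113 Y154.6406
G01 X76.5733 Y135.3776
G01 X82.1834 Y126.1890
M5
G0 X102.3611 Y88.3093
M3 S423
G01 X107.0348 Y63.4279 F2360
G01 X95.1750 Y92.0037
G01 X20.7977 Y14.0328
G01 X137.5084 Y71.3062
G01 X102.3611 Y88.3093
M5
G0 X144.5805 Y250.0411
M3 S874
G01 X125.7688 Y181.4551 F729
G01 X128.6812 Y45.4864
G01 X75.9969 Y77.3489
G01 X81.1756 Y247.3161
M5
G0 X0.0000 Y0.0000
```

Machine Y-up, SVG Y-down with viewBox height 275.1370, so y_svg = 275.1370 − y_machine; X carries over.

Run 1: the run's S423 means `#008000` (score). The run returns to its start, so emit a `<polygon>` with points (Y-flipped): 137.2176,135.1437 39.7591,119.4800 146.4095,191.7938 13.3696,64.6010 86.5261,106.1157 124.1450,17.6257.

Run 2: the run's S423 means `#008000` (score). The run is open, so emit a `<polyline>` with points (Y-flipped): 134.9865,17.2836 133.7360,35.0323 130.2570,63.3251 127.8928,92.0407 129.9868,111.0581 139.8823,110.2558.

Run 3: the run's S423 means `#008000` (score). The run returns to its start, so emit a `<polygon>` with points (Y-flipped): 38.1293,172.6795 75.1425,178.2825 88.7966,213.1384 65.4377,242.3911 28.4245,236.7881 14.7704,201.9322.

Run 4: the run's S874 means `#ff0000` (cut). The run is open, so emit a `<polyline>` with points (Y-flipped): 97.5791,66.3524 96.6176,77.3838 89.1938,97.5682 80.7113,120.4964 76.5733,139.7594 82.1834,148.9480.

Run 5: S423 ⇒ score layer `#008000`. The run returns to its start, so emit a `<polygon>` with points (Y-flipped): 102.3611,186.8277 107.0348,211.7091 95.1750,183.1333 20.7977,261.1042 137.5084,203.8308.

Run 6: S874 ⇒ cut layer `#ff0000`. The run is open, so emit a `<polyline>` with points (Y-flipped): 144.5805,25.0959 125.7688,93.6819 128.6812,229.6506 75.9969,197.7881 81.1756,27.8209.

<svg xmlns="http://www.w3.org/2000/svg" width="161.0079mm" height="275.1370mm" viewBox="0 0 161.0079 275.1370">
  <polygon points="137.2176,135.1437 39.7591,119.4800 146.4095,191.7938 13.3696,64.6010 86.5261,106.1157 124.1450,17.6257" fill="none" stroke="#008000"/>
  <polyline points="134.9865,17.2836 133.7360,35.0323 130.2570,63.3251 127.8928,92.0407 129.9868,111.0581 139.8823,110.2558" fill="none" stroke="#008000"/>
  <polygon points="38.1293,172.6795 75.1425,178.2825 88.7966,213.1384 65.4377,242.3911 28.4245,236.7881 14.7704,201.9322" fill="none" stroke="#008000"/>
  <polyline points="97.5791,66.3524 96.6176,77.3838 89.1938,97.5682 80.7113,120.4964 76.5733,139.7594 82.1834,148.9480" fill="none" stroke="#ff0000"/>
  <polygon points="102.3611,186.8277 107.0348,211.7091 95.1750,183.1333 20.7977,261.1042 137.5084,203.8308" fill="none" stroke="#008000"/>
  <polyline points="144.5805,25.0959 125.7688,93.6819 128.6812,229.6506 75.9969,197.7881 81.1756,27.8209" fill="none" stroke="#ff0000"/>
</svg>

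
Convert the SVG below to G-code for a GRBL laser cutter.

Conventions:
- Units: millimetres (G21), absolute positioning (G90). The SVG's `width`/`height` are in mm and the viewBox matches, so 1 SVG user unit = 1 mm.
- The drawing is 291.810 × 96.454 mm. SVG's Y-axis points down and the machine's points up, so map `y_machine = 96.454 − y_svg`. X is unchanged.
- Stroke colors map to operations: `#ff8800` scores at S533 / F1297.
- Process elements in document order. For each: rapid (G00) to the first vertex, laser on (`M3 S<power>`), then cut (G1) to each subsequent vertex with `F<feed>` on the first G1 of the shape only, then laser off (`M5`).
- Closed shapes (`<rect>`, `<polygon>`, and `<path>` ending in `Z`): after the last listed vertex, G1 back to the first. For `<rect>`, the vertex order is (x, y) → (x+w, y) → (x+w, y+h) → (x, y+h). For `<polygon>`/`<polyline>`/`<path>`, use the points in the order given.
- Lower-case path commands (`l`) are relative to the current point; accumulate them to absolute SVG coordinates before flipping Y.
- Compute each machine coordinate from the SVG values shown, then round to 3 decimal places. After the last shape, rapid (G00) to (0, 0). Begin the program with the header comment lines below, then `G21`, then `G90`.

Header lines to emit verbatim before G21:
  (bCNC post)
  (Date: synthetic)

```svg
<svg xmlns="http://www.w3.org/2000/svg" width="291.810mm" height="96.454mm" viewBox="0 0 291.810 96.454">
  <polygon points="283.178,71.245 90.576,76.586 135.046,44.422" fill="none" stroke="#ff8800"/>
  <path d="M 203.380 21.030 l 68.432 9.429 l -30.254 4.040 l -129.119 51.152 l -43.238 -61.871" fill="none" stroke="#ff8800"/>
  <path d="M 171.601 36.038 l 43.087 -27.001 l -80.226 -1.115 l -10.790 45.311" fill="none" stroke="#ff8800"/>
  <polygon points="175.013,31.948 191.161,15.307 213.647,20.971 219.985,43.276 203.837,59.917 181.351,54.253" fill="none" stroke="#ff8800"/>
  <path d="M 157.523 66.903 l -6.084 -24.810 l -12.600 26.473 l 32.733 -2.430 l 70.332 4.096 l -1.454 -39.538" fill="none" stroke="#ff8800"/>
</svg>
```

Since the viewBox matches the mm dimensions, user units are millimetres directly. The only transform is the Y-flip y_m = 96.454 − y_svg.

Shape 1 is a closed polygon drawn with `<polygon>`. Its stroke #ff8800 means score at S533, F1297. After flipping Y the toolpath is (283.178,25.209) → (90.576,19.868) → (135.046,52.032) → (283.178,25.209), returning to the start.

Shape 2 is a open polyline drawn with `<path>`. Its stroke #ff8800 means score at S533, F1297. After flipping Y the toolpath is (203.380,75.424) → (271.812,65.995) → (241.558,61.955) → (112.439,10.803) → (69.201,72.674).

Shape 3 is a open polyline drawn with `<path>`. Its stroke #ff8800 means score at S533, F1297. After flipping Y the toolpath is (171.601,60.416) → (214.688,87.417) → (134.462,88.532) → (123.672,43.221).

Shape 4 is a regular polygon drawn with `<polygon>`. Its stroke #ff8800 means score at S533, F1297. After flipping Y the toolpath is (175.013,64.506) → (191.161,81.147) → (213.647,75.483) → (219.985,53.178) → (203.837,36.537) → (181.351,42.201) → (175.013,64.506), returning to the start.

Shape 5 is a open polyline drawn with `<path>`. Its stroke #ff8800 means score at S533, F1297. After flipping Y the toolpath is (157.523,29.551) → (151.439,54.361) → (138.839,27.888) → (171.572,30.318) → (241.904,26.222) → (240.450,65.760).

(bCNC post)
(Date: synthetic)
G21
G90
G00 X283.178 Y25.209
M3 S533
G1 X90.576 Y19.868 F1297
G1 X135.046 Y52.032
G1 X283.178 Y25.209
M5
G00 X203.380 Y75.424
M3 S533
G1 X271.812 Y65.995 F1297
G1 X241.558 Y61.955
G1 X112.439 Y10.803
G1 X69.201 Y72.674
M5
G00 X171.601 Y60.416
M3 S533
G1 X214.688 Y87.417 F1297
G1 X134.462 Y88.532
G1 X123.672 Y43.221
M5
G00 X175.013 Y64.506
M3 S533
G1 X191.161 Y81.147 F1297
G1 X213.647 Y75.483
G1 X219.985 Y53.178
G1 X203.837 Y36.537
G1 X181.351 Y42.201
G1 X175.013 Y64.506
M5
G00 X157.523 Y29.551
M3 S533
G1 X151.439 Y54.361 F1297
G1 X138.839 Y27.888
G1 X171.572 Y30.318
G1 X241.904 Y26.222
G1 X240.450 Y65.760
M5
G00 X0.000 Y0.000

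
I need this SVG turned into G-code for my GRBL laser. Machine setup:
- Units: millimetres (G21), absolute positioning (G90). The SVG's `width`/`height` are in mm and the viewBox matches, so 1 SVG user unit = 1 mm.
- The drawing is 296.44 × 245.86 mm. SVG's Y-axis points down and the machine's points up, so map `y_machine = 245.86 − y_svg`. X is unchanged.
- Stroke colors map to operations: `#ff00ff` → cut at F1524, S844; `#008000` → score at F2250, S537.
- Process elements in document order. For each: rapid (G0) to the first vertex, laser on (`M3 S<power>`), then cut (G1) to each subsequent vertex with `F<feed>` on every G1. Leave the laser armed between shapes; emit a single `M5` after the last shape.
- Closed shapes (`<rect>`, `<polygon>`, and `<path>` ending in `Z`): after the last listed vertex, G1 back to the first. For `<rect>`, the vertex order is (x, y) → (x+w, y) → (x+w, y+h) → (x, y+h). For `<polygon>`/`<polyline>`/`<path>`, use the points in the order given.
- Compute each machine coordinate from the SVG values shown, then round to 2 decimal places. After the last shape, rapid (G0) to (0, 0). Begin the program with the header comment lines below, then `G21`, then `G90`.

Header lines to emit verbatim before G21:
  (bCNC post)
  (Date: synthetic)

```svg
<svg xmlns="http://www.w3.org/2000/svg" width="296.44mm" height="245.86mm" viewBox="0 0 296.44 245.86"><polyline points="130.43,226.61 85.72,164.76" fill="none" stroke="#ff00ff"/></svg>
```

Since the viewBox matches the mm dimensions, user units are millimetres directly. The only transform is the Y-flip y_m = 245.86 − y_svg.

Shape 1 is a line segment drawn with `<polyline>`. Its stroke #ff00ff means cut at S844, F1524. After flipping Y the toolpath is (130.43,19.25) → (85.72,81.10).

(bCNC post)
(Date: synthetic)
G21
G90
G0 X130.43 Y19.25
M3 S844
G1 X85.72 Y81.10 F1524
M5
G0 X0.00 Y0.00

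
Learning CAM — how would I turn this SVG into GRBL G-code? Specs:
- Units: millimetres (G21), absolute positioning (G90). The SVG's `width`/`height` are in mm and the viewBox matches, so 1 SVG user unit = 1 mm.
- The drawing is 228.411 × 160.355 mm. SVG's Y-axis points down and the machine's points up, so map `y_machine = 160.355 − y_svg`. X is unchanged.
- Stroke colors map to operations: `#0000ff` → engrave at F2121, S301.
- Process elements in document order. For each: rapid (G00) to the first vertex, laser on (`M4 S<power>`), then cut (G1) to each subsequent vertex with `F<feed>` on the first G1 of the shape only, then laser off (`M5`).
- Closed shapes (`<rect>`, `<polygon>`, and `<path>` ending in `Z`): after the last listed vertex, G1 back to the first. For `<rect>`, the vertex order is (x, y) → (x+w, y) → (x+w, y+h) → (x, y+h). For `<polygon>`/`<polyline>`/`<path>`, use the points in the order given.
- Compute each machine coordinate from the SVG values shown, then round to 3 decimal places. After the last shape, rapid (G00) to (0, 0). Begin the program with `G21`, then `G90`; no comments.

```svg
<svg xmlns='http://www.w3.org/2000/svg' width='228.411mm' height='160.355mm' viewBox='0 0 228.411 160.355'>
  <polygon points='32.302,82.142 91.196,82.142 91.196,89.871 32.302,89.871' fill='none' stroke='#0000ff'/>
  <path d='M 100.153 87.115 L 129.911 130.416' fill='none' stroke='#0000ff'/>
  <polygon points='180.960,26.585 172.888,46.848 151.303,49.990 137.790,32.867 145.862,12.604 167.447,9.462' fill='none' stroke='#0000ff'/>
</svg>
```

G21
G90
G00 X32.302 Y78.213
M4 S301
G1 X91.196 Y78.213 F2121
G1 X91.196 Y70.484
G1 X32.302 Y70.484
G1 X32.302 Y78.213
M5
G00 X100.153 Y73.240
M4 S301
G1 X129.911 Y29.939 F2121
M5
G00 X180.960 Y133.770
M4 S301
G1 X172.888 Y113.507 F2121
G1 X151.303 Y110.365
G1 X137.790 Y127.488
G1 X145.862 Y147.751
G1 X167.447 Y150.893
G1 X180.960 Y133.770
M5
G00 X0.000 Y0.000

1 u = 1 mm; y_m = 160.355 − y.

[1] `<polygon>` rectangle, #0000ff→engrave S301 F2121: (32.302,78.213) → (91.196,78.213) → (91.196,70.484) → (32.302,70.484) → (32.302,78.213) (closed)

[2] `<path>` line segment, #0000ff→engrave S301 F2121: (100.153,73.240) → (129.911,29.939)

[3] `<polygon>` regular polygon, #0000ff→engrave S301 F2121: (180.960,133.770) → (172.888,113.507) → (151.303,110.365) → (137.790,127.488) → (145.862,147.751) → (167.447,150.893) → (180.960,133.770) (closed)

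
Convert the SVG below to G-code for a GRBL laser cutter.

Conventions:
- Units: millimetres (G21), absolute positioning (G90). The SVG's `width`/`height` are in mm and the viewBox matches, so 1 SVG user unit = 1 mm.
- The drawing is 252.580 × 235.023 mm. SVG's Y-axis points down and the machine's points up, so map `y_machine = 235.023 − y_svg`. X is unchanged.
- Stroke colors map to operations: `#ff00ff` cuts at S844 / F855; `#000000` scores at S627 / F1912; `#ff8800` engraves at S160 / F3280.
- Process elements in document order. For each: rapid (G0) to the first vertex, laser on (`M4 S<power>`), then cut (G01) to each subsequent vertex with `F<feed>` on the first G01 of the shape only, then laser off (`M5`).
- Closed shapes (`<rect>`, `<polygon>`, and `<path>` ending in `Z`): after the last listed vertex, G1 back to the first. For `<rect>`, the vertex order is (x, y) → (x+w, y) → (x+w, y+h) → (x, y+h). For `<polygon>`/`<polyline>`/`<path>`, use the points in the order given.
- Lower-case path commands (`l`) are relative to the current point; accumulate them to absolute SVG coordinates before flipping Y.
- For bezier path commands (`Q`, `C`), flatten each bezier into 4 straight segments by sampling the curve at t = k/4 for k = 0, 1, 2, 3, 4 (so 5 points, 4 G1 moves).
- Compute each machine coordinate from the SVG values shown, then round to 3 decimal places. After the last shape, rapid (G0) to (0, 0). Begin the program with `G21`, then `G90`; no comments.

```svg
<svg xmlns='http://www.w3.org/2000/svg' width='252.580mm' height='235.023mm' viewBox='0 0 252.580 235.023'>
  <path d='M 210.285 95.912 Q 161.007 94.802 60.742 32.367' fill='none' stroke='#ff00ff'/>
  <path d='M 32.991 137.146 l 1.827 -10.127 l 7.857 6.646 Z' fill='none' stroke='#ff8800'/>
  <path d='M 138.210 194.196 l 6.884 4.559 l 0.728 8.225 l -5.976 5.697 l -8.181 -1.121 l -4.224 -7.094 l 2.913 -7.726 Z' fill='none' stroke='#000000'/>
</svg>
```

1 u = 1 mm; y_m = 235.023 − y.

[1] `<path>` quadratic bezier, #ff00ff→cut S844 F855: (210.285,139.111) → (182.459,143.499) → (148.260,155.552) → (107.688,175.271) → (60.742,202.656)

[2] `<path>` regular polygon, #ff8800→engrave S160 F3280: (32.991,97.877) → (34.818,108.004) → (42.675,101.358) → (32.991,97.877) (closed)

[3] `<path>` regular polygon, #000000→score S627 F1912: (138.210,40.827) → (145.094,36.268) → (145.822,28.043) → (139.846,22.346) → (131.665,23.467) → (127.441,30.561) → (130.354,38.287) → (138.210,40.827) (closed)

G21
G90
G0 X210.285 Y139.111
M4 S844
G01 X182.459 Y143.499 F855
G01 X148.260 Y155.552
G01 X107.688 Y175.271
G01 X60.742 Y202.656
M5
G0 X32.991 Y97.877
M4 S160
G01 X34.818 Y108.004 F3280
G01 X42.675 Y101.358
G01 X32.991 Y97.877
M5
G0 X138.210 Y40.827
M4 S627
G01 X145.094 Y36.268 F1912
G01 X145.822 Y28.043
G01 X139.846 Y22.346
G01 X131.665 Y23.467
G01 X127.441 Y30.561
G01 X130.354 Y38.287
G01 X138.210 Y40.827
M5
G0 X0.000 Y0.000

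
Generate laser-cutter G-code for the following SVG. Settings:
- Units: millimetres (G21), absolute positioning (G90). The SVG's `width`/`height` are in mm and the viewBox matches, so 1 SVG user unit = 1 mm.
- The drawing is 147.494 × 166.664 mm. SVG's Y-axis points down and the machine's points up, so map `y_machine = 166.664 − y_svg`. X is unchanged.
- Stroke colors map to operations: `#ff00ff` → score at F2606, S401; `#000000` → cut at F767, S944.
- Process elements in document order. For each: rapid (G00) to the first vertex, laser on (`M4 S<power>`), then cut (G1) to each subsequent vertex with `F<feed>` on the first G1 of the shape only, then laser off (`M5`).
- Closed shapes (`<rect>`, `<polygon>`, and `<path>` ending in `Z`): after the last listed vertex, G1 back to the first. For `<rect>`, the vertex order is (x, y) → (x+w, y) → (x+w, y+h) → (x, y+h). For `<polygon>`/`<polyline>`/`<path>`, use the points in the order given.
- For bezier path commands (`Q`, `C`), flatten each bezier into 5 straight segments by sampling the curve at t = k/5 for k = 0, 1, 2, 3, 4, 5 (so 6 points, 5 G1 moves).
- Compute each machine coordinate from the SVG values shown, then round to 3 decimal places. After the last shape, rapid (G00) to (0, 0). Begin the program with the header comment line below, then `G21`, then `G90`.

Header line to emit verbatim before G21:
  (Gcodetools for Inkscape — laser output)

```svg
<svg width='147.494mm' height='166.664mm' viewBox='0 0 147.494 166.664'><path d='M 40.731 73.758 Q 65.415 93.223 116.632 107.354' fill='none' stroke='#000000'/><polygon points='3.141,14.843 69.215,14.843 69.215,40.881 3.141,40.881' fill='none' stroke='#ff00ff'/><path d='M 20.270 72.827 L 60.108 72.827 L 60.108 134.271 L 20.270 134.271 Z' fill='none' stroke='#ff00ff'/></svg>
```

(Gcodetools for Inkscape — laser output)
G21
G90
G00 X40.731 Y92.906
M4 S944
G1 X51.666 Y85.333 F767
G1 X64.723 Y78.187
G1 X79.904 Y71.468
G1 X97.207 Y65.176
G1 X116.632 Y59.310
M5
G00 X3.141 Y151.821
M4 S401
G1 X69.215 Y151.821 F2606
G1 X69.215 Y125.783
G1 X3.141 Y125.783
G1 X3.141 Y151.821
M5
G00 X20.270 Y93.837
M4 S401
G1 X60.108 Y93.837 F2606
G1 X60.108 Y32.393
G1 X20.270 Y32.393
G1 X20.270 Y93.837
M5
G00 X0.000 Y0.000

Since the viewBox matches the mm dimensions, user units are millimetres directly. The only transform is the Y-flip y_m = 166.664 − y_svg.

Shape 1 is a quadratic bezier drawn with `<path>`. Its stroke #000000 means cut at S944, F767. After flipping Y the toolpath is (40.731,92.906) → (51.666,85.333) → (64.723,78.187) → (79.904,71.468) → (97.207,65.176) → (116.632,59.310).

Shape 2 is a rectangle drawn with `<polygon>`. Its stroke #ff00ff means score at S401, F2606. After flipping Y the toolpath is (3.141,151.821) → (69.215,151.821) → (69.215,125.783) → (3.141,125.783) → (3.141,151.821), returning to the start.

Shape 3 is a rectangle drawn with `<path>`. Its stroke #ff00ff means score at S401, F2606. After flipping Y the toolpath is (20.270,93.837) → (60.108,93.837) → (60.108,32.393) → (20.270,32.393) → (20.270,93.837), returning to the start.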